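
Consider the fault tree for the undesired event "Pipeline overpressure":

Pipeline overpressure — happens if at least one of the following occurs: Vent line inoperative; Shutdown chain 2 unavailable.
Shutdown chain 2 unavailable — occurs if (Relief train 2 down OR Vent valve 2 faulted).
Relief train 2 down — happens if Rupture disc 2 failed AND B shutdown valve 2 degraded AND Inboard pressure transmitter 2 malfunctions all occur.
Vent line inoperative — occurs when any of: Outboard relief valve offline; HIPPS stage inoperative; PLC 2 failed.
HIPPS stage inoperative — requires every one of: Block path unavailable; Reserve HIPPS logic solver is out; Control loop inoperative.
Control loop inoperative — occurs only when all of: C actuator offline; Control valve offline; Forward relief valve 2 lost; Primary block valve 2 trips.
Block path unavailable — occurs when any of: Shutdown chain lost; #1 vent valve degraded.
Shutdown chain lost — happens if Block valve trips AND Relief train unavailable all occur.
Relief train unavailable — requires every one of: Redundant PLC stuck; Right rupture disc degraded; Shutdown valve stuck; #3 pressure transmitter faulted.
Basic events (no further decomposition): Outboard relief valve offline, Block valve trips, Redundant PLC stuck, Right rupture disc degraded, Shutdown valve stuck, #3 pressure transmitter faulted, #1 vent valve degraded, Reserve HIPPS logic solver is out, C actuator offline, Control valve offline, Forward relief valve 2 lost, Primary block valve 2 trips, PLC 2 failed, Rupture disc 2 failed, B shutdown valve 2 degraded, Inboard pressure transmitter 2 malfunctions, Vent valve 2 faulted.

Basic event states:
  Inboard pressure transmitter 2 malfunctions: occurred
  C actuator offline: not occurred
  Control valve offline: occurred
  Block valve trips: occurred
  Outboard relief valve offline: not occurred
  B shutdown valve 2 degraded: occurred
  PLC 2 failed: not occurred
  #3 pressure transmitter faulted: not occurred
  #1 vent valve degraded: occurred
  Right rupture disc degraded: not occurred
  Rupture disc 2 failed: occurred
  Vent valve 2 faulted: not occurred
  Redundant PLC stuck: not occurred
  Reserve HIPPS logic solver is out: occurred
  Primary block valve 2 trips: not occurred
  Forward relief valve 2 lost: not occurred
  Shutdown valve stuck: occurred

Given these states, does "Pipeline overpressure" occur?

Relief train unavailable [AND]: Redundant PLC stuck=not, Right rupture disc degraded=not, Shutdown valve stuck=occurs, #3 pressure transmitter faulted=not → not all inputs occur → does not occur.
Shutdown chain lost [AND]: Block valve trips=occurs, Relief train unavailable=not → not all inputs occur → does not occur.
Block path unavailable [OR]: Shutdown chain lost=not, #1 vent valve degraded=occurs → at least one input occurs → occurs.
Control loop inoperative [AND]: C actuator offline=not, Control valve offline=occurs, Forward relief valve 2 lost=not, Primary block valve 2 trips=not → not all inputs occur → does not occur.
HIPPS stage inoperative [AND]: Block path unavailable=occurs, Reserve HIPPS logic solver is out=occurs, Control loop inoperative=not → not all inputs occur → does not occur.
Vent line inoperative [OR]: Outboard relief valve offline=not, HIPPS stage inoperative=not, PLC 2 failed=not → no input occurs → does not occur.
Relief train 2 down [AND]: Rupture disc 2 failed=occurs, B shutdown valve 2 degraded=occurs, Inboard pressure transmitter 2 malfunctions=occurs → all inputs occur → occurs.
Shutdown chain 2 unavailable [OR]: Relief train 2 down=occurs, Vent valve 2 faulted=not → at least one input occurs → occurs.
Pipeline overpressure [OR]: Vent line inoperative=not, Shutdown chain 2 unavailable=occurs → at least one input occurs → occurs.

Yes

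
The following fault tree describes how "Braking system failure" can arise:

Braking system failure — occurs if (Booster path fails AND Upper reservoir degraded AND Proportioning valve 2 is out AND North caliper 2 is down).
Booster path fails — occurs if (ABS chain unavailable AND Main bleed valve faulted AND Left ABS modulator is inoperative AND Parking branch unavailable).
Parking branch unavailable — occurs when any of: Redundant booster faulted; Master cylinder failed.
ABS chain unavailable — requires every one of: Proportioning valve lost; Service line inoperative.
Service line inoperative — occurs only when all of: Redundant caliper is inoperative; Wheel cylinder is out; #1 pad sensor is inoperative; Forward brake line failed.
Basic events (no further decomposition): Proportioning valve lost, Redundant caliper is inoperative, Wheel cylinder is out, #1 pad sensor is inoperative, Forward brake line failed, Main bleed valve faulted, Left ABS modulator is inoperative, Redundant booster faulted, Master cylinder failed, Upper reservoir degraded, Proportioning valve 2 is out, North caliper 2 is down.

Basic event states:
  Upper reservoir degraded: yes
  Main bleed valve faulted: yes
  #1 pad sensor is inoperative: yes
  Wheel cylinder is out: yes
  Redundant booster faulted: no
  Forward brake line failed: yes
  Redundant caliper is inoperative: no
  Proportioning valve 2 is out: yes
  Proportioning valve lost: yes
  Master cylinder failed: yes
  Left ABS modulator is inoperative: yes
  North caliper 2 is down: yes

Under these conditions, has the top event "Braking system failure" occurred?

No

Service line inoperative [AND]: Redundant caliper is inoperative=not, Wheel cylinder is out=occurs, #1 pad sensor is inoperative=occurs, Forward brake line failed=occurs → not all inputs occur → does not occur.
ABS chain unavailable [AND]: Proportioning valve lost=occurs, Service line inoperative=not → not all inputs occur → does not occur.
Parking branch unavailable [OR]: Redundant booster faulted=not, Master cylinder failed=occurs → at least one input occurs → occurs.
Booster path fails [AND]: ABS chain unavailable=not, Main bleed valve faulted=occurs, Left ABS modulator is inoperative=occurs, Parking branch unavailable=occurs → not all inputs occur → does not occur.
Braking system failure [AND]: Booster path fails=not, Upper reservoir degraded=occurs, Proportioning valve 2 is out=occurs, North caliper 2 is down=occurs → not all inputs occur → does not occur.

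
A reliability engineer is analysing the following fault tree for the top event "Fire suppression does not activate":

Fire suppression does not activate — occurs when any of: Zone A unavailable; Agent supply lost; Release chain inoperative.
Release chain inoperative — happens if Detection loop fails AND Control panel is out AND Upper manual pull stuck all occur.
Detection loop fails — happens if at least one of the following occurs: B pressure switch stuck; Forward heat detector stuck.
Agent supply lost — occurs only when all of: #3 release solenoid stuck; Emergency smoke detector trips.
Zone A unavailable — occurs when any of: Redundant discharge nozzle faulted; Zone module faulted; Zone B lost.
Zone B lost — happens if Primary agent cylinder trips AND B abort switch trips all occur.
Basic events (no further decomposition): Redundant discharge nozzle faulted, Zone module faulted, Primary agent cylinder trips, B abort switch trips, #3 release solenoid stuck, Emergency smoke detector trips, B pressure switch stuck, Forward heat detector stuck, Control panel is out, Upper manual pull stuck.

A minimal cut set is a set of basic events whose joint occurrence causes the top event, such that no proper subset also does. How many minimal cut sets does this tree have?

6

Zone B lost [AND]: one cut set from each child combined → 1 × 1 = 1 cut set(s).
Zone A unavailable [OR]: union of children's cut sets → 3 cut set(s).
Agent supply lost [AND]: one cut set from each child combined → 1 × 1 = 1 cut set(s).
Detection loop fails [OR]: union of children's cut sets → 2 cut set(s).
Release chain inoperative [AND]: one cut set from each child combined → 2 × 1 × 1 = 2 cut set(s).
Fire suppression does not activate [OR]: union of children's cut sets → 6 cut set(s).
Minimal cut sets: {Redundant discharge nozzle faulted}; {Zone module faulted}; {B abort switch trips, Primary agent cylinder trips}; {#3 release solenoid stuck, Emergency smoke detector trips}; {B pressure switch stuck, Control panel is out, Upper manual pull stuck}; {Control panel is out, Forward heat detector stuck, Upper manual pull stuck}.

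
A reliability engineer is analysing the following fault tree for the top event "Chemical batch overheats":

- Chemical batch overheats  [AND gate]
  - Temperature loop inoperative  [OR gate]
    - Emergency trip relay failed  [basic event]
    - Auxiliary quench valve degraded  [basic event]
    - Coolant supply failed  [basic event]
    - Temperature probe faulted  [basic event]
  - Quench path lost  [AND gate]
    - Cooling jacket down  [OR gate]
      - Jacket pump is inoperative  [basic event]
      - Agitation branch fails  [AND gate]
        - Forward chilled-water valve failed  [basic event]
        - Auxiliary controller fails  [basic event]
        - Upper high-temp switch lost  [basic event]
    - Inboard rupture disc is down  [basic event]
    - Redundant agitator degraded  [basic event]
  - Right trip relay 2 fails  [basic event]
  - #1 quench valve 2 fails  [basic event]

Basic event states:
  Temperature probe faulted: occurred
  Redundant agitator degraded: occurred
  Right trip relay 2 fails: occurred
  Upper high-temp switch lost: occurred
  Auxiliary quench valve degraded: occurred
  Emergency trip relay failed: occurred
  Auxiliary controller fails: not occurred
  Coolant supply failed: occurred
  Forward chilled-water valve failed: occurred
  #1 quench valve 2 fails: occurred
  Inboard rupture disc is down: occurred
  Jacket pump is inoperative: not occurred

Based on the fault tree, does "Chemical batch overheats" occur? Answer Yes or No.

Temperature loop inoperative [OR]: Emergency trip relay failed=occurs, Auxiliary quench valve degraded=occurs, Coolant supply failed=occurs, Temperature probe faulted=occurs → at least one input occurs → occurs.
Agitation branch fails [AND]: Forward chilled-water valve failed=occurs, Auxiliary controller fails=not, Upper high-temp switch lost=occurs → not all inputs occur → does not occur.
Cooling jacket down [OR]: Jacket pump is inoperative=not, Agitation branch fails=not → no input occurs → does not occur.
Quench path lost [AND]: Cooling jacket down=not, Inboard rupture disc is down=occurs, Redundant agitator degraded=occurs → not all inputs occur → does not occur.
Chemical batch overheats [AND]: Temperature loop inoperative=occurs, Quench path lost=not, Right trip relay 2 fails=occurs, #1 quench valve 2 fails=occurs → not all inputs occur → does not occur.

No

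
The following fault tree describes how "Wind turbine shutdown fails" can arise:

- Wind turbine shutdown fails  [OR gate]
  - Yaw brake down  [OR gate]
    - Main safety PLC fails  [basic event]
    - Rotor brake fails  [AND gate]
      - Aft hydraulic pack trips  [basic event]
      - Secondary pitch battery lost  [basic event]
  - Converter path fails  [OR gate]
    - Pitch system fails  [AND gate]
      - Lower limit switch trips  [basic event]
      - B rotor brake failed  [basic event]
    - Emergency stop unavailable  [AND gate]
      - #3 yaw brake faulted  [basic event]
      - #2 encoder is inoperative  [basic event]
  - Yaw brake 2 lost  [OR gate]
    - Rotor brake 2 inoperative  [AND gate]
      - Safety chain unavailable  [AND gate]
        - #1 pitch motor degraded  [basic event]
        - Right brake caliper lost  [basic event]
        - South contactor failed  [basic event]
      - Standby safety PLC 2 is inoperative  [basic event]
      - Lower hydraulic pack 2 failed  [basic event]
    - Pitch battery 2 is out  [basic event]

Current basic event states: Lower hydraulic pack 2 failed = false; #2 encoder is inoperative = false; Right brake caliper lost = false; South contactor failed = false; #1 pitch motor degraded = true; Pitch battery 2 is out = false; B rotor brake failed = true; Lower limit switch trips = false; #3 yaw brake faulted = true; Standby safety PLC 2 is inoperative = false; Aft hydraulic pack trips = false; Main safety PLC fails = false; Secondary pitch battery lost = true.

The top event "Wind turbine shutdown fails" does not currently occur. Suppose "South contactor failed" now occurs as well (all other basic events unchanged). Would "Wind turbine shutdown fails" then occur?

No

Counterfactual: set "South contactor failed" to occurred.
Rotor brake fails [AND]: Aft hydraulic pack trips=not, Secondary pitch battery lost=occurs → not all inputs occur → does not occur.
Yaw brake down [OR]: Main safety PLC fails=not, Rotor brake fails=not → no input occurs → does not occur.
Pitch system fails [AND]: Lower limit switch trips=not, B rotor brake failed=occurs → not all inputs occur → does not occur.
Emergency stop unavailable [AND]: #3 yaw brake faulted=occurs, #2 encoder is inoperative=not → not all inputs occur → does not occur.
Converter path fails [OR]: Pitch system fails=not, Emergency stop unavailable=not → no input occurs → does not occur.
Safety chain unavailable [AND]: #1 pitch motor degraded=occurs, Right brake caliper lost=not, South contactor failed=occurs → not all inputs occur → does not occur.
Rotor brake 2 inoperative [AND]: Safety chain unavailable=not, Standby safety PLC 2 is inoperative=not, Lower hydraulic pack 2 failed=not → not all inputs occur → does not occur.
Yaw brake 2 lost [OR]: Rotor brake 2 inoperative=not, Pitch battery 2 is out=not → no input occurs → does not occur.
Wind turbine shutdown fails [OR]: Yaw brake down=not, Converter path fails=not, Yaw brake 2 lost=not → no input occurs → does not occur.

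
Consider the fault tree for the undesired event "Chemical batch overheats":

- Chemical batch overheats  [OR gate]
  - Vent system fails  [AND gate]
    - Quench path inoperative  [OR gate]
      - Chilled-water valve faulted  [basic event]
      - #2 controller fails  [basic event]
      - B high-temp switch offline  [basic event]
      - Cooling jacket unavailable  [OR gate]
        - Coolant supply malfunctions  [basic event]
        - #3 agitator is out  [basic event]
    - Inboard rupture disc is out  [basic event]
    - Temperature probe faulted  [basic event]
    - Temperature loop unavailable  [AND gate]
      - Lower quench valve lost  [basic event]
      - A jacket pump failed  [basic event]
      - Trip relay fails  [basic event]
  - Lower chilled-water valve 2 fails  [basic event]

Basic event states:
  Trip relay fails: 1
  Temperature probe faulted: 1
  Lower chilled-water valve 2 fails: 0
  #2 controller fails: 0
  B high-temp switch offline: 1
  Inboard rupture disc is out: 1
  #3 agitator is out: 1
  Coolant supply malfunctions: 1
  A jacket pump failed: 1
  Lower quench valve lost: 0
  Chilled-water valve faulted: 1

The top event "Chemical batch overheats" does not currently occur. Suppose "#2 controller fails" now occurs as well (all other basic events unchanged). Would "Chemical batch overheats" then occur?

Counterfactual: set "#2 controller fails" to occurred.
Cooling jacket unavailable [OR]: Coolant supply malfunctions=occurs, #3 agitator is out=occurs → at least one input occurs → occurs.
Quench path inoperative [OR]: Chilled-water valve faulted=occurs, #2 controller fails=occurs, B high-temp switch offline=occurs, Cooling jacket unavailable=occurs → at least one input occurs → occurs.
Temperature loop unavailable [AND]: Lower quench valve lost=not, A jacket pump failed=occurs, Trip relay fails=occurs → not all inputs occur → does not occur.
Vent system fails [AND]: Quench path inoperative=occurs, Inboard rupture disc is out=occurs, Temperature probe faulted=occurs, Temperature loop unavailable=not → not all inputs occur → does not occur.
Chemical batch overheats [OR]: Vent system fails=not, Lower chilled-water valve 2 fails=not → no input occurs → does not occur.

No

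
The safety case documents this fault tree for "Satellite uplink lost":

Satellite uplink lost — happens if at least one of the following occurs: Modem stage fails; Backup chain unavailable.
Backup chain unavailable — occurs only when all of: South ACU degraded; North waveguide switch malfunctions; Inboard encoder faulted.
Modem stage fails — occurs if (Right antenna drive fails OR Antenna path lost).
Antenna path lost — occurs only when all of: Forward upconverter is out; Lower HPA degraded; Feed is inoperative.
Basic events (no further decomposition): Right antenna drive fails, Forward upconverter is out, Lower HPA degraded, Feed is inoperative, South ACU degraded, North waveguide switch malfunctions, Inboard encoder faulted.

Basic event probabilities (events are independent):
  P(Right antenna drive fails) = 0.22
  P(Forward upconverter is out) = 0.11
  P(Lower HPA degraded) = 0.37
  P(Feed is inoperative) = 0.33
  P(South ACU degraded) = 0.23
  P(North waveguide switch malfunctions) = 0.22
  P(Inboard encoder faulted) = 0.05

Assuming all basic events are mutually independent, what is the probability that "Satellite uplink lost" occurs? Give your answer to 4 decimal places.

P(Antenna path lost) [AND] = 0.11 × 0.37 × 0.33 = 0.013431
P(Modem stage fails) [OR] = 1 − (1−0.22) × (1−0.013431) = 0.230476
P(Backup chain unavailable) [AND] = 0.23 × 0.22 × 0.05 = 0.002530
P(Satellite uplink lost) [OR] = 1 − (1−0.230476) × (1−0.002530) = 0.232423
Rounded to 4 decimal places: P(Satellite uplink lost) ≈ 0.2324.

0.2324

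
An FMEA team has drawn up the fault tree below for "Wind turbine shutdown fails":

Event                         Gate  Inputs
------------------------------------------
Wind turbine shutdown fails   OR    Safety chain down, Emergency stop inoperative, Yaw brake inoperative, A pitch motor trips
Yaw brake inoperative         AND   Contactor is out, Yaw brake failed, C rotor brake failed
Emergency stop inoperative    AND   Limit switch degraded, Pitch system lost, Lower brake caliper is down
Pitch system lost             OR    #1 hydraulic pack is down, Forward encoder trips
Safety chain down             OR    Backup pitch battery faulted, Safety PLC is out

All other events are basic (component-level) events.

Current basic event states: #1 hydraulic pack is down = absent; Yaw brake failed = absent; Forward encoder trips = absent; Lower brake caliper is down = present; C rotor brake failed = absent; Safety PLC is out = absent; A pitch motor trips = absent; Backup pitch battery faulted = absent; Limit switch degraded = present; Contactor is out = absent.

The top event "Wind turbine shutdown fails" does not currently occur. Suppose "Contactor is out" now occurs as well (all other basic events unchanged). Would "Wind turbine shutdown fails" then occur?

Counterfactual: set "Contactor is out" to occurred.
Safety chain down [OR]: Backup pitch battery faulted=not, Safety PLC is out=not → no input occurs → does not occur.
Pitch system lost [OR]: #1 hydraulic pack is down=not, Forward encoder trips=not → no input occurs → does not occur.
Emergency stop inoperative [AND]: Limit switch degraded=occurs, Pitch system lost=not, Lower brake caliper is down=occurs → not all inputs occur → does not occur.
Yaw brake inoperative [AND]: Contactor is out=occurs, Yaw brake failed=not, C rotor brake failed=not → not all inputs occur → does not occur.
Wind turbine shutdown fails [OR]: Safety chain down=not, Emergency stop inoperative=not, Yaw brake inoperative=not, A pitch motor trips=not → no input occurs → does not occur.

No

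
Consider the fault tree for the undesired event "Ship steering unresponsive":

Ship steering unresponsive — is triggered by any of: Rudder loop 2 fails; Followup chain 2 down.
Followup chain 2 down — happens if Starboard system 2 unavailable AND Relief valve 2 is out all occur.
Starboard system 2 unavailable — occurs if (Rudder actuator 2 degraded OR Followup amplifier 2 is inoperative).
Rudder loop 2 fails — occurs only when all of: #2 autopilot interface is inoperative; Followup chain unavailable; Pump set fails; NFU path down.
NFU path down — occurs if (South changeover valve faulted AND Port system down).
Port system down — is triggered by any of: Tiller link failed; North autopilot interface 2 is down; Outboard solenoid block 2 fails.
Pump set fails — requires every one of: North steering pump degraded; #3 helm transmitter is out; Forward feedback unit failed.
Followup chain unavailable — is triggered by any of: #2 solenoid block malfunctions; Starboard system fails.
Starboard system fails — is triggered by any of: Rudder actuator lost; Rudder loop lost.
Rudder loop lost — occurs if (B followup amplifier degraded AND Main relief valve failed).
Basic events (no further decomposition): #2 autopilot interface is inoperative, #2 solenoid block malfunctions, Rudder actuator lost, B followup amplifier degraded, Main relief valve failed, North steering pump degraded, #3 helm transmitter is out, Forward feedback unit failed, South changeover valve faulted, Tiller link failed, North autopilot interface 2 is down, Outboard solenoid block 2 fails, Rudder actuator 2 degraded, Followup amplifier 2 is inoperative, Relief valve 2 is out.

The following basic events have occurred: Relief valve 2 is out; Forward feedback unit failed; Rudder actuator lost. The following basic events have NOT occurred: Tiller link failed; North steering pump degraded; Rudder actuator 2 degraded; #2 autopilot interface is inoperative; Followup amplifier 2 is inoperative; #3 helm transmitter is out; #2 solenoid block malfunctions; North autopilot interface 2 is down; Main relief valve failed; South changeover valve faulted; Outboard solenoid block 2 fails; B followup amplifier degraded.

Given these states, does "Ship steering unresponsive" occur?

Rudder loop lost [AND]: B followup amplifier degraded=not, Main relief valve failed=not → not all inputs occur → does not occur.
Starboard system fails [OR]: Rudder actuator lost=occurs, Rudder loop lost=not → at least one input occurs → occurs.
Followup chain unavailable [OR]: #2 solenoid block malfunctions=not, Starboard system fails=occurs → at least one input occurs → occurs.
Pump set fails [AND]: North steering pump degraded=not, #3 helm transmitter is out=not, Forward feedback unit failed=occurs → not all inputs occur → does not occur.
Port system down [OR]: Tiller link failed=not, North autopilot interface 2 is down=not, Outboard solenoid block 2 fails=not → no input occurs → does not occur.
NFU path down [AND]: South changeover valve faulted=not, Port system down=not → not all inputs occur → does not occur.
Rudder loop 2 fails [AND]: #2 autopilot interface is inoperative=not, Followup chain unavailable=occurs, Pump set fails=not, NFU path down=not → not all inputs occur → does not occur.
Starboard system 2 unavailable [OR]: Rudder actuator 2 degraded=not, Followup amplifier 2 is inoperative=not → no input occurs → does not occur.
Followup chain 2 down [AND]: Starboard system 2 unavailable=not, Relief valve 2 is out=occurs → not all inputs occur → does not occur.
Ship steering unresponsive [OR]: Rudder loop 2 fails=not, Followup chain 2 down=not → no input occurs → does not occur.

No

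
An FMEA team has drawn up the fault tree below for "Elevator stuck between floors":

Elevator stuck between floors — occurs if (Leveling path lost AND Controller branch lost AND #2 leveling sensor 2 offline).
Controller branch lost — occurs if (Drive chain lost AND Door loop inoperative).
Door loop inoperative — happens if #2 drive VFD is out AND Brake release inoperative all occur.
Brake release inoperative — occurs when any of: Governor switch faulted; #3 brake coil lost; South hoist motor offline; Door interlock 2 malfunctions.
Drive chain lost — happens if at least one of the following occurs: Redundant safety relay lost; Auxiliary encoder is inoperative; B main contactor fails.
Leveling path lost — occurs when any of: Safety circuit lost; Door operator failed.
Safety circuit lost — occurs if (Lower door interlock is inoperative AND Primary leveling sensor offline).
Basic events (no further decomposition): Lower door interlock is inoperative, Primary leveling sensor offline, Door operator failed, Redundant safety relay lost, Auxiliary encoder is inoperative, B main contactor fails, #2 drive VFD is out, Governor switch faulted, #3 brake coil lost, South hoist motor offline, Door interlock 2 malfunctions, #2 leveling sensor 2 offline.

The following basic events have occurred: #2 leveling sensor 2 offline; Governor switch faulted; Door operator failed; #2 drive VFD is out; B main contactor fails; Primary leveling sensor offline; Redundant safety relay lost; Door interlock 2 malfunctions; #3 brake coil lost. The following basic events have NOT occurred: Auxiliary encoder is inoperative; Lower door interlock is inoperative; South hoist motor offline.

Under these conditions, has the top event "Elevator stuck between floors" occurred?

Safety circuit lost [AND]: Lower door interlock is inoperative=not, Primary leveling sensor offline=occurs → not all inputs occur → does not occur.
Leveling path lost [OR]: Safety circuit lost=not, Door operator failed=occurs → at least one input occurs → occurs.
Drive chain lost [OR]: Redundant safety relay lost=occurs, Auxiliary encoder is inoperative=not, B main contactor fails=occurs → at least one input occurs → occurs.
Brake release inoperative [OR]: Governor switch faulted=occurs, #3 brake coil lost=occurs, South hoist motor offline=not, Door interlock 2 malfunctions=occurs → at least one input occurs → occurs.
Door loop inoperative [AND]: #2 drive VFD is out=occurs, Brake release inoperative=occurs → all inputs occur → occurs.
Controller branch lost [AND]: Drive chain lost=occurs, Door loop inoperative=occurs → all inputs occur → occurs.
Elevator stuck between floors [AND]: Leveling path lost=occurs, Controller branch lost=occurs, #2 leveling sensor 2 offline=occurs → all inputs occur → occurs.

Yes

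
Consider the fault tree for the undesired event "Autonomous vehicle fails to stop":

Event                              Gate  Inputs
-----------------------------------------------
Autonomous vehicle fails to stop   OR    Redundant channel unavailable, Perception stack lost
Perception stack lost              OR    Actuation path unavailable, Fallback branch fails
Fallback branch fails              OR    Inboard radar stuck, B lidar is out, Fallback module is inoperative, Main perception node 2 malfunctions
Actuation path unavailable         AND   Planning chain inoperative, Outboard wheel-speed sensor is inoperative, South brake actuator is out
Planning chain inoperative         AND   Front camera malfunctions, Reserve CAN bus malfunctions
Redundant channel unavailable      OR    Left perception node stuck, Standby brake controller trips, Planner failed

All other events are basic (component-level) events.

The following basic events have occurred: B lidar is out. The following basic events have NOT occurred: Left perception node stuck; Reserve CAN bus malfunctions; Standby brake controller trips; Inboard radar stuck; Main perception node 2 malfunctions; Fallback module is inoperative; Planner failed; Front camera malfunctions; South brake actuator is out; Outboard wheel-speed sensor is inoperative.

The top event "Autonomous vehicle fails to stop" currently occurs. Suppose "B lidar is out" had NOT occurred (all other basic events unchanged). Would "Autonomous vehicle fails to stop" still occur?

Counterfactual: set "B lidar is out" to not occurred.
Redundant channel unavailable [OR]: Left perception node stuck=not, Standby brake controller trips=not, Planner failed=not → no input occurs → does not occur.
Planning chain inoperative [AND]: Front camera malfunctions=not, Reserve CAN bus malfunctions=not → not all inputs occur → does not occur.
Actuation path unavailable [AND]: Planning chain inoperative=not, Outboard wheel-speed sensor is inoperative=not, South brake actuator is out=not → not all inputs occur → does not occur.
Fallback branch fails [OR]: Inboard radar stuck=not, B lidar is out=not, Fallback module is inoperative=not, Main perception node 2 malfunctions=not → no input occurs → does not occur.
Perception stack lost [OR]: Actuation path unavailable=not, Fallback branch fails=not → no input occurs → does not occur.
Autonomous vehicle fails to stop [OR]: Redundant channel unavailable=not, Perception stack lost=not → no input occurs → does not occur.

No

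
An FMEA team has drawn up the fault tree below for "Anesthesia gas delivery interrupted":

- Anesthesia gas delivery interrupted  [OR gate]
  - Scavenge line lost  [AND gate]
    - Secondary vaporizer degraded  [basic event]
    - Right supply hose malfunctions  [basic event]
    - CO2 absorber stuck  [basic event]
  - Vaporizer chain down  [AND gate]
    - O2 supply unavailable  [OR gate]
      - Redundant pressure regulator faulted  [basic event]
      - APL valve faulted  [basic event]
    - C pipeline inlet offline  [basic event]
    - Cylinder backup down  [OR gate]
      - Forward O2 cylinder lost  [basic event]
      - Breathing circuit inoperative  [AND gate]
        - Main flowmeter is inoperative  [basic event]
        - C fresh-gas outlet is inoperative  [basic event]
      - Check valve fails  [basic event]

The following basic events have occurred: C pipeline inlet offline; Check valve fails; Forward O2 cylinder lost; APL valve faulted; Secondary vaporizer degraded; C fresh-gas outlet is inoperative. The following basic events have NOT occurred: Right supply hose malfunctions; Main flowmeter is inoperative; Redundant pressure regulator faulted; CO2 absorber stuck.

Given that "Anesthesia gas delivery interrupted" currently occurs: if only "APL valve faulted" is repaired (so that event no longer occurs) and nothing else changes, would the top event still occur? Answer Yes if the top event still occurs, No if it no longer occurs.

No

Counterfactual: set "APL valve faulted" to not occurred.
Scavenge line lost [AND]: Secondary vaporizer degraded=occurs, Right supply hose malfunctions=not, CO2 absorber stuck=not → not all inputs occur → does not occur.
O2 supply unavailable [OR]: Redundant pressure regulator faulted=not, APL valve faulted=not → no input occurs → does not occur.
Breathing circuit inoperative [AND]: Main flowmeter is inoperative=not, C fresh-gas outlet is inoperative=occurs → not all inputs occur → does not occur.
Cylinder backup down [OR]: Forward O2 cylinder lost=occurs, Breathing circuit inoperative=not, Check valve fails=occurs → at least one input occurs → occurs.
Vaporizer chain down [AND]: O2 supply unavailable=not, C pipeline inlet offline=occurs, Cylinder backup down=occurs → not all inputs occur → does not occur.
Anesthesia gas delivery interrupted [OR]: Scavenge line lost=not, Vaporizer chain down=not → no input occurs → does not occur.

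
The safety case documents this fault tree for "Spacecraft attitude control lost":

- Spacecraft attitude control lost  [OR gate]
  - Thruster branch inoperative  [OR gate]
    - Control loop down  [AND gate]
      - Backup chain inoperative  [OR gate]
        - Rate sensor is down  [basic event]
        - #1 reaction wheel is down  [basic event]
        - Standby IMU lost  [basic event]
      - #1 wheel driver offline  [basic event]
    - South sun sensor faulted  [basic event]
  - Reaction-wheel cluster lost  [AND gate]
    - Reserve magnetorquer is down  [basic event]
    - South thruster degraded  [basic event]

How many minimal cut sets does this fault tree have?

5

Backup chain inoperative [OR]: union of children's cut sets → 3 cut set(s).
Control loop down [AND]: one cut set from each child combined → 3 × 1 = 3 cut set(s).
Thruster branch inoperative [OR]: union of children's cut sets → 4 cut set(s).
Reaction-wheel cluster lost [AND]: one cut set from each child combined → 1 × 1 = 1 cut set(s).
Spacecraft attitude control lost [OR]: union of children's cut sets → 5 cut set(s).
Minimal cut sets: {#1 wheel driver offline, Rate sensor is down}; {#1 reaction wheel is down, #1 wheel driver offline}; {#1 wheel driver offline, Standby IMU lost}; {South sun sensor faulted}; {Reserve magnetorquer is down, South thruster degraded}.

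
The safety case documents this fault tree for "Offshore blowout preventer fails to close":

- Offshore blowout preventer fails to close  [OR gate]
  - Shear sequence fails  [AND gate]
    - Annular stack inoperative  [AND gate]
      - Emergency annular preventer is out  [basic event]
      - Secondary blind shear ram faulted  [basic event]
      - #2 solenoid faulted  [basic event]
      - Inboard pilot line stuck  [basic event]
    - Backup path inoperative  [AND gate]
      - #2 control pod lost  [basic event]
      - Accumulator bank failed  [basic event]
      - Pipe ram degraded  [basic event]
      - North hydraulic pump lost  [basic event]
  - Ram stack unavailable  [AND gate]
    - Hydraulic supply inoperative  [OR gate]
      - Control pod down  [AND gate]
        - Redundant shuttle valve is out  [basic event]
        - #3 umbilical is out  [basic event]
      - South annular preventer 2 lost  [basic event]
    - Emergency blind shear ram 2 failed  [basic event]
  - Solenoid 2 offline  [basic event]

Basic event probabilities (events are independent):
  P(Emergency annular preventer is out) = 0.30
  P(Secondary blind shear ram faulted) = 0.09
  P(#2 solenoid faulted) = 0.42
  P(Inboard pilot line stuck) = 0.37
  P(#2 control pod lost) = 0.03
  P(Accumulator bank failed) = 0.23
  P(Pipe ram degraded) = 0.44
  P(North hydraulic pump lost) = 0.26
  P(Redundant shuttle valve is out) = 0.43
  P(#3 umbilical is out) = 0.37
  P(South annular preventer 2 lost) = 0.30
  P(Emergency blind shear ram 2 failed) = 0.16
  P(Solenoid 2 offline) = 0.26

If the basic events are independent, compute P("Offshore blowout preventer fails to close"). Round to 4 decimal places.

0.3087

P(Annular stack inoperative) [AND] = 0.30 × 0.09 × 0.42 × 0.37 = 0.004196
P(Backup path inoperative) [AND] = 0.03 × 0.23 × 0.44 × 0.26 = 0.000789
P(Shear sequence fails) [AND] = 0.004196 × 0.000789 = 0.000003
P(Control pod down) [AND] = 0.43 × 0.37 = 0.159100
P(Hydraulic supply inoperative) [OR] = 1 − (1−0.159100) × (1−0.30) = 0.411370
P(Ram stack unavailable) [AND] = 0.411370 × 0.16 = 0.065819
P(Offshore blowout preventer fails to close) [OR] = 1 − (1−0.000003) × (1−0.065819) × (1−0.26) = 0.308708
Rounded to 4 decimal places: P(Offshore blowout preventer fails to close) ≈ 0.3087.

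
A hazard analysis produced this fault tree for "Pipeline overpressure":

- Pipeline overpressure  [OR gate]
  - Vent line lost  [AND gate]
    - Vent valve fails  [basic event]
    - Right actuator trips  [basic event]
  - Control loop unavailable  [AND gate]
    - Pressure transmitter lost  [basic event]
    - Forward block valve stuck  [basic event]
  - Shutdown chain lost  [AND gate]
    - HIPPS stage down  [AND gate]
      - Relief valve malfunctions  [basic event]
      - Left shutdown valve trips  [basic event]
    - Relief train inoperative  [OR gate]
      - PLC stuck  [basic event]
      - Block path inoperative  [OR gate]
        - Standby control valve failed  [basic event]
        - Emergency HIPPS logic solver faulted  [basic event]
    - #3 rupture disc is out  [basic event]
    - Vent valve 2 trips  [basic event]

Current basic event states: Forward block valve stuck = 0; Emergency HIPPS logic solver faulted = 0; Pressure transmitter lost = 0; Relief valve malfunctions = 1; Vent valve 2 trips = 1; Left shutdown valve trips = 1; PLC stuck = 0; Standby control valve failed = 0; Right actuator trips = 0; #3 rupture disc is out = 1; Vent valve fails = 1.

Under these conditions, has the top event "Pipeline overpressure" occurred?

No

Vent line lost [AND]: Vent valve fails=occurs, Right actuator trips=not → not all inputs occur → does not occur.
Control loop unavailable [AND]: Pressure transmitter lost=not, Forward block valve stuck=not → not all inputs occur → does not occur.
HIPPS stage down [AND]: Relief valve malfunctions=occurs, Left shutdown valve trips=occurs → all inputs occur → occurs.
Block path inoperative [OR]: Standby control valve failed=not, Emergency HIPPS logic solver faulted=not → no input occurs → does not occur.
Relief train inoperative [OR]: PLC stuck=not, Block path inoperative=not → no input occurs → does not occur.
Shutdown chain lost [AND]: HIPPS stage down=occurs, Relief train inoperative=not, #3 rupture disc is out=occurs, Vent valve 2 trips=occurs → not all inputs occur → does not occur.
Pipeline overpressure [OR]: Vent line lost=not, Control loop unavailable=not, Shutdown chain lost=not → no input occurs → does not occur.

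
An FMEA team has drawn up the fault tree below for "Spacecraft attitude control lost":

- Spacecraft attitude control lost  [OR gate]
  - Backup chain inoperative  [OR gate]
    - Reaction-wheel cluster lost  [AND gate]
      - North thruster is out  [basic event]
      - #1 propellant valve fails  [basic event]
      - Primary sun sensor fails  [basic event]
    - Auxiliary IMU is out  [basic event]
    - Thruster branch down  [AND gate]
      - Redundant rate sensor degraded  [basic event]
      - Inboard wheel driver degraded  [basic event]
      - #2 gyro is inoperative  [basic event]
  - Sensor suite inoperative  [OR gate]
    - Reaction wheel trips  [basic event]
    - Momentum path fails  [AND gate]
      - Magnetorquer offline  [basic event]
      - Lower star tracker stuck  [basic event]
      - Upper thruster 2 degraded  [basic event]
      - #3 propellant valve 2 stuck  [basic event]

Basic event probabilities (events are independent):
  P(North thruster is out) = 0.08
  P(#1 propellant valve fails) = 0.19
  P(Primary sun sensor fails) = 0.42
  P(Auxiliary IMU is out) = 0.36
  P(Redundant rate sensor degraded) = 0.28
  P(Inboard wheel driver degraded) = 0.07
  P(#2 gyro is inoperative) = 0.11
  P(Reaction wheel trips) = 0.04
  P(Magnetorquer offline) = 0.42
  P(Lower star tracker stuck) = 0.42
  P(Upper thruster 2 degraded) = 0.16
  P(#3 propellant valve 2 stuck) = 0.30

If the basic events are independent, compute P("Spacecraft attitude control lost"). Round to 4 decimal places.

0.3960

P(Reaction-wheel cluster lost) [AND] = 0.08 × 0.19 × 0.42 = 0.006384
P(Thruster branch down) [AND] = 0.28 × 0.07 × 0.11 = 0.002156
P(Backup chain inoperative) [OR] = 1 − (1−0.006384) × (1−0.36) × (1−0.002156) = 0.365457
P(Momentum path fails) [AND] = 0.42 × 0.42 × 0.16 × 0.30 = 0.008467
P(Sensor suite inoperative) [OR] = 1 − (1−0.04) × (1−0.008467) = 0.048128
P(Spacecraft attitude control lost) [OR] = 1 − (1−0.365457) × (1−0.048128) = 0.395996
Rounded to 4 decimal places: P(Spacecraft attitude control lost) ≈ 0.3960.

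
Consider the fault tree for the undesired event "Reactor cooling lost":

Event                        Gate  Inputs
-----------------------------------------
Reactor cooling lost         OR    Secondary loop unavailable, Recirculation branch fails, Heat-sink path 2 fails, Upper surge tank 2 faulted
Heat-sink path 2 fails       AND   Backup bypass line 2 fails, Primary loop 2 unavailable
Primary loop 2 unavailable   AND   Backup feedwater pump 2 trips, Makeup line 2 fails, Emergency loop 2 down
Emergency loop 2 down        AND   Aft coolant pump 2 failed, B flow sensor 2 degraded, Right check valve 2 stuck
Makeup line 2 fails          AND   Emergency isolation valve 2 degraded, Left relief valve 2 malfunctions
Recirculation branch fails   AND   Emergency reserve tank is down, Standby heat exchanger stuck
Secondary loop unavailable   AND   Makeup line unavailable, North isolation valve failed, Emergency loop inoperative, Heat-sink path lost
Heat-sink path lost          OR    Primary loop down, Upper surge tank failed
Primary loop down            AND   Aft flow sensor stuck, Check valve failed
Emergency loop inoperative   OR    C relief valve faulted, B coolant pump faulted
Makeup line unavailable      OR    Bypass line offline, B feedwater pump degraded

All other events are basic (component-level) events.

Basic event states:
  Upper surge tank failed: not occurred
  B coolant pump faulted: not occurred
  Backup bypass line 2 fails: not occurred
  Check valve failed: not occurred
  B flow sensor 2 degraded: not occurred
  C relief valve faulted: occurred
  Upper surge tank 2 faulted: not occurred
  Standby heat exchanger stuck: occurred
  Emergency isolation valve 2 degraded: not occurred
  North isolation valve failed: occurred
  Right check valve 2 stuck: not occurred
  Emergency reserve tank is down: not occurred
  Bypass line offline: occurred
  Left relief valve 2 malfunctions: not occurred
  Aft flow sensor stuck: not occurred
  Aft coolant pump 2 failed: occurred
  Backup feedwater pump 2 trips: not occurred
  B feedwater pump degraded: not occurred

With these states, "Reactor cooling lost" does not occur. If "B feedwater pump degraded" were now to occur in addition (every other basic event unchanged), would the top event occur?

Counterfactual: set "B feedwater pump degraded" to occurred.
Makeup line unavailable [OR]: Bypass line offline=occurs, B feedwater pump degraded=occurs → at least one input occurs → occurs.
Emergency loop inoperative [OR]: C relief valve faulted=occurs, B coolant pump faulted=not → at least one input occurs → occurs.
Primary loop down [AND]: Aft flow sensor stuck=not, Check valve failed=not → not all inputs occur → does not occur.
Heat-sink path lost [OR]: Primary loop down=not, Upper surge tank failed=not → no input occurs → does not occur.
Secondary loop unavailable [AND]: Makeup line unavailable=occurs, North isolation valve failed=occurs, Emergency loop inoperative=occurs, Heat-sink path lost=not → not all inputs occur → does not occur.
Recirculation branch fails [AND]: Emergency reserve tank is down=not, Standby heat exchanger stuck=occurs → not all inputs occur → does not occur.
Makeup line 2 fails [AND]: Emergency isolation valve 2 degraded=not, Left relief valve 2 malfunctions=not → not all inputs occur → does not occur.
Emergency loop 2 down [AND]: Aft coolant pump 2 failed=occurs, B flow sensor 2 degraded=not, Right check valve 2 stuck=not → not all inputs occur → does not occur.
Primary loop 2 unavailable [AND]: Backup feedwater pump 2 trips=not, Makeup line 2 fails=not, Emergency loop 2 down=not → not all inputs occur → does not occur.
Heat-sink path 2 fails [AND]: Backup bypass line 2 fails=not, Primary loop 2 unavailable=not → not all inputs occur → does not occur.
Reactor cooling lost [OR]: Secondary loop unavailable=not, Recirculation branch fails=not, Heat-sink path 2 fails=not, Upper surge tank 2 faulted=not → no input occurs → does not occur.

No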